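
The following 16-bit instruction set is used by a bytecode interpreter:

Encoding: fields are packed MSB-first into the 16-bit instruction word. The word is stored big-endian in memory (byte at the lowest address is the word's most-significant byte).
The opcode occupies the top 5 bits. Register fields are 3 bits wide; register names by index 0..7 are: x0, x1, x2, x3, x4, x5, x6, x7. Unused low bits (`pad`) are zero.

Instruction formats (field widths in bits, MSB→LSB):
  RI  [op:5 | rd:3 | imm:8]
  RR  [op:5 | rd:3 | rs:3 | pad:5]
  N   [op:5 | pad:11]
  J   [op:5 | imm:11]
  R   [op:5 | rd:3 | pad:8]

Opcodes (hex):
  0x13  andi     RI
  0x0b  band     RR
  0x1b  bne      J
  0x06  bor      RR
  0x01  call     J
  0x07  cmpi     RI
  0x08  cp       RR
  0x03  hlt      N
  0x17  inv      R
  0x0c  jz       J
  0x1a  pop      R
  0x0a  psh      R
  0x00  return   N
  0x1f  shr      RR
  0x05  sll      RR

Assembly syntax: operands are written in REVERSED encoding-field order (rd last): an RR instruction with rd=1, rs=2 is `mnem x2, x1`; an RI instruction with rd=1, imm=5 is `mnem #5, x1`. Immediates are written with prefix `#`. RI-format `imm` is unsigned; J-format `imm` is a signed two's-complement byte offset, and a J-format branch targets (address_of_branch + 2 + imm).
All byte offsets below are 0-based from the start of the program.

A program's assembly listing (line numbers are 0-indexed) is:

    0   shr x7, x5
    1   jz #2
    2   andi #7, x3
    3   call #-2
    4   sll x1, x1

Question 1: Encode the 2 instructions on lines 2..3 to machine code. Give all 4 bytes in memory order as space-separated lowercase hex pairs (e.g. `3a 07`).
9b 07 0f fe

2. andi fields op=0x13:5|rd=3:3|imm=7:8 → word 9b07h → 9b 07
3. call fields op=0x1:5|imm=-2:11 → word 0ffeh → 0f fe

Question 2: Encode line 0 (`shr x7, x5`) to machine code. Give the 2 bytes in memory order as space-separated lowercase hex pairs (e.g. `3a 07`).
0. shr fields op=0x1f:5|rd=5:3|rs=7:3|pad=0:5 → word fde0h → fd e0

fd e0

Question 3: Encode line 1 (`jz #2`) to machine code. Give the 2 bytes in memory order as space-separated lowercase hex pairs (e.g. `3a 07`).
60 02

1. jz fields op=0xc:5|imm=2:11 → word 6002h → 60 02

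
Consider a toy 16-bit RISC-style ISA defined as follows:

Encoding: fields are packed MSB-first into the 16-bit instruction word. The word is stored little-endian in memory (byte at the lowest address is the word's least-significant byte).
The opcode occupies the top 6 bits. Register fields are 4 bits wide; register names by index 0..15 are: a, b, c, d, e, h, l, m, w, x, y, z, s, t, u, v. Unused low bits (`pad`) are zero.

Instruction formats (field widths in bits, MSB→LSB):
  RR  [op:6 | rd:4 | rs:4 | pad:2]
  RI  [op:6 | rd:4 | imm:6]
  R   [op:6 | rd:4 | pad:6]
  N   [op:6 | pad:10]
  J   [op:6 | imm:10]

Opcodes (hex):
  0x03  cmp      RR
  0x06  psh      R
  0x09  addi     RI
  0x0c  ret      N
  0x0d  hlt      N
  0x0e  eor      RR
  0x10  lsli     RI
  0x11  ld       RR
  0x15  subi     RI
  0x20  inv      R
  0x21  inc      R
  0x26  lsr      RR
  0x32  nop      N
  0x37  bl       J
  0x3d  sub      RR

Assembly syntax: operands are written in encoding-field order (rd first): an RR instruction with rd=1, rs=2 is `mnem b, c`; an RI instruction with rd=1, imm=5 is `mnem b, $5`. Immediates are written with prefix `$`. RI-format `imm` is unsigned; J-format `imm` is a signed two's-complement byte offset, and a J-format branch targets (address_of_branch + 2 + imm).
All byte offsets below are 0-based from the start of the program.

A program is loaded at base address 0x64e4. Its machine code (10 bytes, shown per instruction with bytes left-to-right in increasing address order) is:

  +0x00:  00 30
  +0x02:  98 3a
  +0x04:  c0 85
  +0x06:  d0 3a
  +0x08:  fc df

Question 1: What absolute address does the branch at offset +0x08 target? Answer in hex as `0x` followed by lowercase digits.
@+08  little-endian(fc df) = 0xdffc
  op=0xdffc>>10=0x37 ⇒ bl (J)
  imm: (w>>0)&0x3ff=0x3fc (s10→-4) → $-4
  target = base 0x64e4 + off 0x08 + 2 + imm -4 = 0x64ea

0x64ea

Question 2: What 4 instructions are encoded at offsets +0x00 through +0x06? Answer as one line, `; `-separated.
+0x00: 00 30 ⇒ word 0x3000 (little)
  op=0x3000>>10=0xc ⇒ ret (N)
+0x02: 98 3a ⇒ word 0x3a98 (little)
  op=0x3a98>>10=0xe ⇒ eor (RR)
  rd@[9:6]=0xa ⇒ y
  rs@[5:2]=0x6 ⇒ l
+0x04: c0 85 ⇒ word 0x85c0 (little)
  op=0x85c0>>10=0x21 ⇒ inc (R)
  rd@[9:6]=0x7 ⇒ m
+0x06: d0 3a ⇒ word 0x3ad0 (little)
  op=0x3ad0>>10=0xe ⇒ eor (RR)
  rd@[9:6]=0xb ⇒ z
  rs@[5:2]=0x4 ⇒ e

ret; eor y, l; inc m; eor z, e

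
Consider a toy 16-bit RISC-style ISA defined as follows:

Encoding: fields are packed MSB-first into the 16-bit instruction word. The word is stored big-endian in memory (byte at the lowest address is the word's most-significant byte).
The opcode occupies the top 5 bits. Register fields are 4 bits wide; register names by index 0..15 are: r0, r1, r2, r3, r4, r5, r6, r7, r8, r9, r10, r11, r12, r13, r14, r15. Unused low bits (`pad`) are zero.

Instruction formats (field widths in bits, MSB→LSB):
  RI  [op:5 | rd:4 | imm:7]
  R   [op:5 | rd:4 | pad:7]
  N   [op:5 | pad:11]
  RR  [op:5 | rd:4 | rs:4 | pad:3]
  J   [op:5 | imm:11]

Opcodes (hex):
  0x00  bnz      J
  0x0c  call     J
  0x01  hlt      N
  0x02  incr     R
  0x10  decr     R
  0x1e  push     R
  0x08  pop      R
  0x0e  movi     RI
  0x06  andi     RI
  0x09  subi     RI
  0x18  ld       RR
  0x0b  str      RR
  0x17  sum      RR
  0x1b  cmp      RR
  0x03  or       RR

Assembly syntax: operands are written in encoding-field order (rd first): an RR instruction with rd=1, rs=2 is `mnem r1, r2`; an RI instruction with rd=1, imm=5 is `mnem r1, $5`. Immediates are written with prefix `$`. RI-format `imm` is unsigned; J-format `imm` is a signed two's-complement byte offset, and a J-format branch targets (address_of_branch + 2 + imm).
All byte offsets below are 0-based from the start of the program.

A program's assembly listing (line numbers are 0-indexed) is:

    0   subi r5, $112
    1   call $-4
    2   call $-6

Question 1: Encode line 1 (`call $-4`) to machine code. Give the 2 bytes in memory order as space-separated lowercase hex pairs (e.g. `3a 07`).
line 1 (call): pack op=0xc:5|imm=-4:11 = 0x67fc; big→ 67 fc

67 fc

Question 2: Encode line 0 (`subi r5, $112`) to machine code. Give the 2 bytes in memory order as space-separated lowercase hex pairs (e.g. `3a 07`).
line 0 (subi): pack op=0x9:5|rd=5:4|imm=112:7 = 0x4af0; big→ 4a f0

4a f0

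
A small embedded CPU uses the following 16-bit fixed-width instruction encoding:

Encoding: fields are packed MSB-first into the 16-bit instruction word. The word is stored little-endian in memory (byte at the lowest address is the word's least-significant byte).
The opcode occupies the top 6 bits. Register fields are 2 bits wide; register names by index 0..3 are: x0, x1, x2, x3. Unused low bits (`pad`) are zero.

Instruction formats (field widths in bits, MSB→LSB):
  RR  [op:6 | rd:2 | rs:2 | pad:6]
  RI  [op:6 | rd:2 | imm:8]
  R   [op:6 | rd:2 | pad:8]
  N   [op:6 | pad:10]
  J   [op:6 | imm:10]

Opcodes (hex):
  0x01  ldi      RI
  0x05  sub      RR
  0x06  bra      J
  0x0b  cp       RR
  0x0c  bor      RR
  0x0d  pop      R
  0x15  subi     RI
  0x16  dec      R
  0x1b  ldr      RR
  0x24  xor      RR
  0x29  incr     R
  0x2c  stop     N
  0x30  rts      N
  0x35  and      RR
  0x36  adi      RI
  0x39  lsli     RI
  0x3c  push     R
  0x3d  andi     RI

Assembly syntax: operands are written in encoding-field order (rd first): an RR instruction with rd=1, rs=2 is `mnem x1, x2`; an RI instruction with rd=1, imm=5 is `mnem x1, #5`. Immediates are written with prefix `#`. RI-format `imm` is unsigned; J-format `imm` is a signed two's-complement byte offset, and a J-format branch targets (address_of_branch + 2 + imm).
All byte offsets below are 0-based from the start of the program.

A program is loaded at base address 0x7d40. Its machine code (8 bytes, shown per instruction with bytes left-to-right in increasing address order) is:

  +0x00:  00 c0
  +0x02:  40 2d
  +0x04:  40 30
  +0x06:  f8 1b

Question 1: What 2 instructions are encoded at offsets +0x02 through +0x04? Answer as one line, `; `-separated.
+0x02: 40 2d ⇒ word 0x2d40 (little)
  opcode bits[15:10]=0xb: cp/RR
  rd@[9:8]=0x1 ⇒ x1
  rs@[7:6]=0x1 ⇒ x1
+0x04: 40 30 ⇒ word 0x3040 (little)
  opcode bits[15:10]=0xc: bor/RR
  rd@[9:8]=0x0 ⇒ x0
  rs@[7:6]=0x1 ⇒ x1

cp x1, x1; bor x0, x1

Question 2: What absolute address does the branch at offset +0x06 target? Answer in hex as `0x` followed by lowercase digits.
0x7d40

off 0x06: read f8 1b as little → 0x1bf8
  op=0x1bf8>>10=0x6 ⇒ bra (J)
  imm@[9:0]=0x3f8 (s10→-8) ⇒ #-8
  target = base 0x7d40 + off 0x06 + 2 + imm -8 = 0x7d40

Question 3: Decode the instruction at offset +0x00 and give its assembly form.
rts

off 0x00: read 00 c0 as little → 0xc000
  opcode bits[15:10]=0x30: rts/N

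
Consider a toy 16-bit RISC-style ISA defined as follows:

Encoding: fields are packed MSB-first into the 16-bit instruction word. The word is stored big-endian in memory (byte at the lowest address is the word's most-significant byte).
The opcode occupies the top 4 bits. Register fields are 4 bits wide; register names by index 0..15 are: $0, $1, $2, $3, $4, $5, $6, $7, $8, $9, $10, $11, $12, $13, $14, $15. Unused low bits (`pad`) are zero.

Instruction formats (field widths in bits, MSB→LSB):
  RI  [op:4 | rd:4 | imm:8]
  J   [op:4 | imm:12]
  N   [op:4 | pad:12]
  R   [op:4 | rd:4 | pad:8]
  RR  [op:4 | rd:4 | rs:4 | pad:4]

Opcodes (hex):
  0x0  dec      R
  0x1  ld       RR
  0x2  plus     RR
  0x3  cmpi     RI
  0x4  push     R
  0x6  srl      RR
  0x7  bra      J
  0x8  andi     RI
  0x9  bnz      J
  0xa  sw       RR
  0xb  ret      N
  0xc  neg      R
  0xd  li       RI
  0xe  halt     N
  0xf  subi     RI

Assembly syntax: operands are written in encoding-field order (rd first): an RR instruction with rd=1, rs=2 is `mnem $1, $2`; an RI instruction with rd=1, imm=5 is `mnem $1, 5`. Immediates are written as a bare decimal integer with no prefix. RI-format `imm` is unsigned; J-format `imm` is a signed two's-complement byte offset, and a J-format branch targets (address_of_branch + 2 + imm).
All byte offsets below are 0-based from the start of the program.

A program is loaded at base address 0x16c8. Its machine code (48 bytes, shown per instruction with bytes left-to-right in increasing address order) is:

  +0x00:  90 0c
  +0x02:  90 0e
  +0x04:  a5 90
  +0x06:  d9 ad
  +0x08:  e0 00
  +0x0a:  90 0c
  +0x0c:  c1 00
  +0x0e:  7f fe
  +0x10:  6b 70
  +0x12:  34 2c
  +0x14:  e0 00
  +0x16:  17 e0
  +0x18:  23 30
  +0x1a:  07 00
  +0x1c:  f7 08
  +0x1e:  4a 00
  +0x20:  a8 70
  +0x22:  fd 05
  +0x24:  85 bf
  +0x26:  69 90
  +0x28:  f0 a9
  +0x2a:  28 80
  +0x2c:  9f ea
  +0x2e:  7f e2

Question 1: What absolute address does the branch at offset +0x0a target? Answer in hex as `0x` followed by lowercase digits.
off 0x0a: read 90 0c as big → 0x900c
  opcode bits[15:12]=0x9: bnz/J
  [11:0] imm=12 = 12
  target = base 0x16c8 + off 0x0a + 2 + imm 12 = 0x16e0

0x16e0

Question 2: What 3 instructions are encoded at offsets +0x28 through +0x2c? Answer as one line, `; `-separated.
@+28  big-endian(f0 a9) = 0xf0a9
  op=0xf0a9>>12=0xf ⇒ subi (RI)
  rd@[11:8]=0x0 ⇒ $0
  imm@[7:0]=0xa9 ⇒ 169
@+2a  big-endian(28 80) = 0x2880
  op=0x2880>>12=0x2 ⇒ plus (RR)
  rd@[11:8]=0x8 ⇒ $8
  rs@[7:4]=0x8 ⇒ $8
@+2c  big-endian(9f ea) = 0x9fea
  op=0x9fea>>12=0x9 ⇒ bnz (J)
  imm@[11:0]=0xfea (s12→-22) ⇒ -22

subi $0, 169; plus $8, $8; bnz -22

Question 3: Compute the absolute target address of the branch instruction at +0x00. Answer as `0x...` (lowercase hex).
off 0x00: read 90 0c as big → 0x900c
  op=0x900c>>12=0x9 ⇒ bnz (J)
  imm@[11:0]=0xc ⇒ 12
  target = base 0x16c8 + off 0x00 + 2 + imm 12 = 0x16d6

0x16d6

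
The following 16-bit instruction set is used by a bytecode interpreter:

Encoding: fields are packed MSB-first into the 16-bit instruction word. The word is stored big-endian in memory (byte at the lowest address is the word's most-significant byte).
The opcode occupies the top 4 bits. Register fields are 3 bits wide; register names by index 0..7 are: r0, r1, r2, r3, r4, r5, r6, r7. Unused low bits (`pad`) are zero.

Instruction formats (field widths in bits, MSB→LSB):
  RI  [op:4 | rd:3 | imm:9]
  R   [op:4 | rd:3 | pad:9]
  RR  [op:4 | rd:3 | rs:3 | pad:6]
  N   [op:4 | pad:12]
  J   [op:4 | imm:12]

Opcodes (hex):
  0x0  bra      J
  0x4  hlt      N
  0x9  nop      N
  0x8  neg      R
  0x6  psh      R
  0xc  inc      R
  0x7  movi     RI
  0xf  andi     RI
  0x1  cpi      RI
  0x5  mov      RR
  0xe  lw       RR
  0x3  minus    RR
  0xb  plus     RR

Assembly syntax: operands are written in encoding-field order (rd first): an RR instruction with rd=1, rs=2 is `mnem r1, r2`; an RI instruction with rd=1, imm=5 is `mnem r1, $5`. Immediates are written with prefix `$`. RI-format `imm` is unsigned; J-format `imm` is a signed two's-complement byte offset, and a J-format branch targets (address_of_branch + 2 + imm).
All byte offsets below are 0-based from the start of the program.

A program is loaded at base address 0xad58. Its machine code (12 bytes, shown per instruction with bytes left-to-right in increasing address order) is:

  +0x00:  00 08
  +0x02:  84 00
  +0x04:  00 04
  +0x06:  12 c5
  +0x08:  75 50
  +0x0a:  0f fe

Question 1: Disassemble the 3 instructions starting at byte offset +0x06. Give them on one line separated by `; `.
cpi r1, $197; movi r2, $336; bra $-2

off 0x06: read 12 c5 as big → 0x12c5
  opcode bits[15:12]=0x1: cpi/RI
  [11:9] rd=1 = r1
  [8:0] imm=197 = $197
off 0x08: read 75 50 as big → 0x7550
  opcode bits[15:12]=0x7: movi/RI
  [11:9] rd=2 = r2
  [8:0] imm=336 = $336
off 0x0a: read 0f fe as big → 0x0ffe
  opcode bits[15:12]=0x0: bra/J
  [11:0] imm=4094 (s12→-2) = $-2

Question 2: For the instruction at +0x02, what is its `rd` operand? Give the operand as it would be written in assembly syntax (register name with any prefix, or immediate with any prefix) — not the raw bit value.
[02] 84 00 → 0x8400
  op=0x8400>>12=0x8 ⇒ neg (R)
  rd: (w>>9)&0x7=0x2 → r2

r2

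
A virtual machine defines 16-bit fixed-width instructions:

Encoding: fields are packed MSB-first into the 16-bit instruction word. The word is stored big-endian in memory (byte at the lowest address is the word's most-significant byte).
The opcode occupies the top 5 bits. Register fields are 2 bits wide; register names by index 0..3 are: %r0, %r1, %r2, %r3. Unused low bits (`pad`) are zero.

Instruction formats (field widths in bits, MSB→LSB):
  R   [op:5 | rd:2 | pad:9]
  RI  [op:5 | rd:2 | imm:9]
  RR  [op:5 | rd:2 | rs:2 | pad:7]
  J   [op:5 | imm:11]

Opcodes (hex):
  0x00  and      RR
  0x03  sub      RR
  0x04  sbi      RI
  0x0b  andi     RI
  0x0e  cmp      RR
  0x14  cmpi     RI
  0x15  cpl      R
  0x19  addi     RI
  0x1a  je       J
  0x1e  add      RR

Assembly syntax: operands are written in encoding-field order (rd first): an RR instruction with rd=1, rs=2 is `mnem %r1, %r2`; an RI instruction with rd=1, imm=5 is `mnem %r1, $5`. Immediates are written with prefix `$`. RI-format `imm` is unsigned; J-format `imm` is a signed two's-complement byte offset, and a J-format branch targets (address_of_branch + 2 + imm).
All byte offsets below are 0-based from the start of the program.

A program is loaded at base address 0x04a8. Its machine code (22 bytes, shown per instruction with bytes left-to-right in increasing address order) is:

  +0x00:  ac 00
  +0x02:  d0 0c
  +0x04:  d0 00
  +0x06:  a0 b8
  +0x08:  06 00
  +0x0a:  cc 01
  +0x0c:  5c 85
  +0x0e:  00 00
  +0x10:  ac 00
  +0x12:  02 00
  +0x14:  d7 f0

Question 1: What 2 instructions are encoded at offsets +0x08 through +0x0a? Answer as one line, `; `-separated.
[08] 06 00 → 0x0600
  top 5b → 0x0 → and [RR]
  [10:9] rd=3 = %r3
  [8:7] rs=0 = %r0
[0a] cc 01 → 0xcc01
  top 5b → 0x19 → addi [RI]
  [10:9] rd=2 = %r2
  [8:0] imm=1 = $1

and %r3, %r0; addi %r2, $1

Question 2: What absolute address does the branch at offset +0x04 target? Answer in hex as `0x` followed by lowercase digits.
0x04ae

[04] d0 00 → 0xd000
  opcode bits[15:11]=0x1a: je/J
  imm: (w>>0)&0x7ff=0x0 → $0
  target = base 0x04a8 + off 0x04 + 2 + imm 0 = 0x04ae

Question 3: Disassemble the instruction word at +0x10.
cpl %r2

[10] ac 00 → 0xac00
  op=0xac00>>11=0x15 ⇒ cpl (R)
  rd: (w>>9)&0x3=0x2 → %r2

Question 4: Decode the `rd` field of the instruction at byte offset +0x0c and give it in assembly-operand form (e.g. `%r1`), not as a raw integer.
@+0c  big-endian(5c 85) = 0x5c85
  op=0x5c85>>11=0xb ⇒ andi (RI)
  rd@[10:9]=0x2 ⇒ %r2
  imm@[8:0]=0x85 ⇒ $133

%r2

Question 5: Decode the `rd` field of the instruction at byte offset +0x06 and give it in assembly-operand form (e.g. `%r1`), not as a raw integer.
%r0

[06] a0 b8 → 0xa0b8
  op=0xa0b8>>11=0x14 ⇒ cmpi (RI)
  rd: (w>>9)&0x3=0x0 → %r0
  imm: (w>>0)&0x1ff=0xb8 → $184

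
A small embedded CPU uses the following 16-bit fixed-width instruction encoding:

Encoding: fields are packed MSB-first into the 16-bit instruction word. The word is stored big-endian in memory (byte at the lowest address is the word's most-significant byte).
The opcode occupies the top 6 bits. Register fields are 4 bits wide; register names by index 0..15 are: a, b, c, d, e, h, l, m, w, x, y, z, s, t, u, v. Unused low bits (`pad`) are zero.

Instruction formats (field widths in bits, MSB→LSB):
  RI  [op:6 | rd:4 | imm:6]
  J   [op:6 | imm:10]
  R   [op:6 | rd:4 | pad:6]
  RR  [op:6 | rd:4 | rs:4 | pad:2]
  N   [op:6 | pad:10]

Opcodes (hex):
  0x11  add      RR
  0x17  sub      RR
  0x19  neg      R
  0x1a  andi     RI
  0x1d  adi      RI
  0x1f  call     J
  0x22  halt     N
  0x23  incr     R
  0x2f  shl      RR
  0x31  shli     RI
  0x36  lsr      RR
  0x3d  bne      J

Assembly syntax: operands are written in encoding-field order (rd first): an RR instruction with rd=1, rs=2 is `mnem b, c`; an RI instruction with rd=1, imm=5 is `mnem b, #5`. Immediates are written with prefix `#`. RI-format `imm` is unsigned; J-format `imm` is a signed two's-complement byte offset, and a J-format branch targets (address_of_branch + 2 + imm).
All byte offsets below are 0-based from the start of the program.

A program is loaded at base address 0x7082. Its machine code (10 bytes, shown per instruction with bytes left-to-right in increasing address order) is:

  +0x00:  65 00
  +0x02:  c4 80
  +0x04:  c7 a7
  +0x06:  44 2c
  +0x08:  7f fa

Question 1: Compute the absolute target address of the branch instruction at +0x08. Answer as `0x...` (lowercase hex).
0x7086

off 0x08: read 7f fa as big → 0x7ffa
  op=0x7ffa>>10=0x1f ⇒ call (J)
  imm@[9:0]=0x3fa (s10→-6) ⇒ #-6
  target = base 0x7082 + off 0x08 + 2 + imm -6 = 0x7086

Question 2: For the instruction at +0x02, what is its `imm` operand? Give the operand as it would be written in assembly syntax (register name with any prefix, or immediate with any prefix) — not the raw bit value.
+0x02: c4 80 ⇒ word 0xc480 (big)
  op=0xc480>>10=0x31 ⇒ shli (RI)
  [9:6] rd=2 = c
  [5:0] imm=0 = #0

#0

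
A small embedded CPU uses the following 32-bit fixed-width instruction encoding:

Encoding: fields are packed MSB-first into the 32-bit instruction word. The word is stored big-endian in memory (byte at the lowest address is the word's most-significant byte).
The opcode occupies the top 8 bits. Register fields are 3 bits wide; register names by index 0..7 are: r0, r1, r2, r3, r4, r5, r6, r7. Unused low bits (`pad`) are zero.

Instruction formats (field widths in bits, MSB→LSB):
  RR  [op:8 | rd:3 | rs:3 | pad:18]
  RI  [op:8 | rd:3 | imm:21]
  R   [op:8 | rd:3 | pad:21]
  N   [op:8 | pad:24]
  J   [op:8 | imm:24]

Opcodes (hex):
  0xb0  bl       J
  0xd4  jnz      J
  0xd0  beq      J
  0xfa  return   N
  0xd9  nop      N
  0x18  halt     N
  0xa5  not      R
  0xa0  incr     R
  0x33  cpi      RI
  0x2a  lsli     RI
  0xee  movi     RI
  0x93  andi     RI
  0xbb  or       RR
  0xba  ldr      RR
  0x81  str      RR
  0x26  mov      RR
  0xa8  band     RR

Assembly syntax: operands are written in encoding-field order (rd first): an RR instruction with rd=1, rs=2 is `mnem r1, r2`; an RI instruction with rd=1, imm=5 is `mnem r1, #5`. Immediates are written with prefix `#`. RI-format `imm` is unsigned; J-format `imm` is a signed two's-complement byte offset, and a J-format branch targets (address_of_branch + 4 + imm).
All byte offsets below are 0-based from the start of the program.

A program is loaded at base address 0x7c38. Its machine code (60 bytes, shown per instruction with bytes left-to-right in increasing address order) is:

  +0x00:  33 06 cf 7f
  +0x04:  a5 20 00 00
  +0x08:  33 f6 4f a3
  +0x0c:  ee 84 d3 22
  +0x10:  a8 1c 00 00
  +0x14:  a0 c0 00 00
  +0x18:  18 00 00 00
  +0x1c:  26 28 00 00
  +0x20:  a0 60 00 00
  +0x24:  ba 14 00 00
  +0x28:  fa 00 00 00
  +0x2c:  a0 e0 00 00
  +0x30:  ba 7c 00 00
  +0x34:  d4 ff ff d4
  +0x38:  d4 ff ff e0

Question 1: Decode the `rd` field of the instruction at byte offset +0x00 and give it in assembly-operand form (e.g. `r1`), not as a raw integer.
r0

+0x00: 33 06 cf 7f ⇒ word 0x3306cf7f (big)
  top 8b → 0x33 → cpi [RI]
  rd@[23:21]=0x0 ⇒ r0
  imm@[20:0]=0x6cf7f ⇒ #446335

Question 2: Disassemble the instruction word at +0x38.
@+38  big-endian(d4 ff ff e0) = 0xd4ffffe0
  top 8b → 0xd4 → jnz [J]
  imm@[23:0]=0xffffe0 (s24→-32) ⇒ #-32

jnz #-32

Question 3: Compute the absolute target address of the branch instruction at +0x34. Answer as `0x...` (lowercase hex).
[34] d4 ff ff d4 → 0xd4ffffd4
  op=0xd4ffffd4>>24=0xd4 ⇒ jnz (J)
  imm: (w>>0)&0xffffff=0xffffd4 (s24→-44) → #-44
  target = base 0x7c38 + off 0x34 + 4 + imm -44 = 0x7c44

0x7c44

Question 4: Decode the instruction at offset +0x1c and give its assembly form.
@+1c  big-endian(26 28 00 00) = 0x26280000
  top 8b → 0x26 → mov [RR]
  rd@[23:21]=0x1 ⇒ r1
  rs@[20:18]=0x2 ⇒ r2

mov r1, r2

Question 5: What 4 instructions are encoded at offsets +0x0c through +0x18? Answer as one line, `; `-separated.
movi r4, #316194; band r0, r7; incr r6; halt

@+0c  big-endian(ee 84 d3 22) = 0xee84d322
  top 8b → 0xee → movi [RI]
  rd: (w>>21)&0x7=0x4 → r4
  imm: (w>>0)&0x1fffff=0x4d322 → #316194
@+10  big-endian(a8 1c 00 00) = 0xa81c0000
  top 8b → 0xa8 → band [RR]
  rd: (w>>21)&0x7=0x0 → r0
  rs: (w>>18)&0x7=0x7 → r7
@+14  big-endian(a0 c0 00 00) = 0xa0c00000
  top 8b → 0xa0 → incr [R]
  rd: (w>>21)&0x7=0x6 → r6
@+18  big-endian(18 00 00 00) = 0x18000000
  top 8b → 0x18 → halt [N]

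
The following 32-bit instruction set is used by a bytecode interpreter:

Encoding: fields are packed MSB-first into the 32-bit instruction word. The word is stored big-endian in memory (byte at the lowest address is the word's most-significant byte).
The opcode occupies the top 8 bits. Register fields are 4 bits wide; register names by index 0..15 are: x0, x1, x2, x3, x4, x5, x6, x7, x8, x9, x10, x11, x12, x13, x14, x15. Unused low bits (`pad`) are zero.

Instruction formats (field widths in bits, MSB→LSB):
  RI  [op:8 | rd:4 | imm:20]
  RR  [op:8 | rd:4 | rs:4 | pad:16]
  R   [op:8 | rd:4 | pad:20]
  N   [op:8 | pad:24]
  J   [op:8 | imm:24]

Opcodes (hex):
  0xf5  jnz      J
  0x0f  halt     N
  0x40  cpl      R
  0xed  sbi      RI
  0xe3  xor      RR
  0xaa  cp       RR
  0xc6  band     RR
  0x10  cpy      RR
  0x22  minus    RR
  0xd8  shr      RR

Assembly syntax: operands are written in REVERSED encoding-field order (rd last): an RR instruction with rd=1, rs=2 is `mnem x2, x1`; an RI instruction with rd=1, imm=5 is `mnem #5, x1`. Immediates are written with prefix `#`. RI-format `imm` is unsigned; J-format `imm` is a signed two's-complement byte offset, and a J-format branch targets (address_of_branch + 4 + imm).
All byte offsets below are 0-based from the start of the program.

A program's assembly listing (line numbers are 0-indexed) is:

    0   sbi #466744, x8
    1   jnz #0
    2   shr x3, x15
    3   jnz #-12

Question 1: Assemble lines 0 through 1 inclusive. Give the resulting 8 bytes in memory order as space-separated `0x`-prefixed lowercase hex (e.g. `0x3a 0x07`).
line 0 (sbi): pack op=0xed:8|rd=8:4|imm=466744:20 = 0xed871f38; big→ ed 87 1f 38
line 1 (jnz): pack op=0xf5:8|imm=0:24 = 0xf5000000; big→ f5 00 00 00

0xed 0x87 0x1f 0x38 0xf5 0x00 0x00 0x00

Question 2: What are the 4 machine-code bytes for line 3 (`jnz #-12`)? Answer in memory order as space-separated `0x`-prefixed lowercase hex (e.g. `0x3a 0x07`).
3. jnz fields op=0xf5:8|imm=-12:24 → word f5fffff4h → f5 ff ff f4

0xf5 0xff 0xff 0xf4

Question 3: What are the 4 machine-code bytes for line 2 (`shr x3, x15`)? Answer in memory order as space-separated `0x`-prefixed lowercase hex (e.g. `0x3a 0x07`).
0xd8 0xf3 0x00 0x00

line 2 (shr): pack op=0xd8:8|rd=15:4|rs=3:4|pad=0:16 = 0xd8f30000; big→ d8 f3 00 00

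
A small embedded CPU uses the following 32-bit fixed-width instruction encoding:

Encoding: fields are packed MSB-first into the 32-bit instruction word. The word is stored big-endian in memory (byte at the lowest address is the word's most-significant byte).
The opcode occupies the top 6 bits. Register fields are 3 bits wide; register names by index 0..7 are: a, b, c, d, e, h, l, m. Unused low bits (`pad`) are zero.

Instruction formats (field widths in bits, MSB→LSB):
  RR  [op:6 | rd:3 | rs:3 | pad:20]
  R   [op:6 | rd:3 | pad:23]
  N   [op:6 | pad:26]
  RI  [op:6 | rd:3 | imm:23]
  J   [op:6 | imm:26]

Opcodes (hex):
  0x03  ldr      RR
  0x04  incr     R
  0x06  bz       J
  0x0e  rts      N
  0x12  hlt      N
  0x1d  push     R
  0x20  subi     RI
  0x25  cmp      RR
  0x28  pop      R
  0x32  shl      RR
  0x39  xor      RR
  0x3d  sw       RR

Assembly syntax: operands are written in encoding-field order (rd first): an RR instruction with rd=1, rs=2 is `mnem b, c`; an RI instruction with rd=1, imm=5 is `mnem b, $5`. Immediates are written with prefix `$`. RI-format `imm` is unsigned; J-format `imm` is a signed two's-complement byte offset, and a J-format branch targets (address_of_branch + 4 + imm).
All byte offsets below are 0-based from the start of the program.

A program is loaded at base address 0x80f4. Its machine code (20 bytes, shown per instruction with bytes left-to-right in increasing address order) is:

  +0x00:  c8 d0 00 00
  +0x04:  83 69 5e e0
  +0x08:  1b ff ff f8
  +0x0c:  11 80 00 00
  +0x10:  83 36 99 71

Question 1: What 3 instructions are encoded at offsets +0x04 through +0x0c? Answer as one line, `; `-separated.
subi l, $6905568; bz $-8; incr d

off 0x04: read 83 69 5e e0 as big → 0x83695ee0
  op=0x83695ee0>>26=0x20 ⇒ subi (RI)
  rd: (w>>23)&0x7=0x6 → l
  imm: (w>>0)&0x7fffff=0x695ee0 → $6905568
off 0x08: read 1b ff ff f8 as big → 0x1bfffff8
  op=0x1bfffff8>>26=0x6 ⇒ bz (J)
  imm: (w>>0)&0x3ffffff=0x3fffff8 (s26→-8) → $-8
off 0x0c: read 11 80 00 00 as big → 0x11800000
  op=0x11800000>>26=0x4 ⇒ incr (R)
  rd: (w>>23)&0x7=0x3 → d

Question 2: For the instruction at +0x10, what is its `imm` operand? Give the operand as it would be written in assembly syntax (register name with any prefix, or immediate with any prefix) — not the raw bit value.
$3578225

+0x10: 83 36 99 71 ⇒ word 0x83369971 (big)
  top 6b → 0x20 → subi [RI]
  [25:23] rd=6 = l
  [22:0] imm=3578225 = $3578225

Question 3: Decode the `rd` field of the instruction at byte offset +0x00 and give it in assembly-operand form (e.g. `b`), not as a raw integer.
[00] c8 d0 00 00 → 0xc8d00000
  op=0xc8d00000>>26=0x32 ⇒ shl (RR)
  rd: (w>>23)&0x7=0x1 → b
  rs: (w>>20)&0x7=0x5 → h

b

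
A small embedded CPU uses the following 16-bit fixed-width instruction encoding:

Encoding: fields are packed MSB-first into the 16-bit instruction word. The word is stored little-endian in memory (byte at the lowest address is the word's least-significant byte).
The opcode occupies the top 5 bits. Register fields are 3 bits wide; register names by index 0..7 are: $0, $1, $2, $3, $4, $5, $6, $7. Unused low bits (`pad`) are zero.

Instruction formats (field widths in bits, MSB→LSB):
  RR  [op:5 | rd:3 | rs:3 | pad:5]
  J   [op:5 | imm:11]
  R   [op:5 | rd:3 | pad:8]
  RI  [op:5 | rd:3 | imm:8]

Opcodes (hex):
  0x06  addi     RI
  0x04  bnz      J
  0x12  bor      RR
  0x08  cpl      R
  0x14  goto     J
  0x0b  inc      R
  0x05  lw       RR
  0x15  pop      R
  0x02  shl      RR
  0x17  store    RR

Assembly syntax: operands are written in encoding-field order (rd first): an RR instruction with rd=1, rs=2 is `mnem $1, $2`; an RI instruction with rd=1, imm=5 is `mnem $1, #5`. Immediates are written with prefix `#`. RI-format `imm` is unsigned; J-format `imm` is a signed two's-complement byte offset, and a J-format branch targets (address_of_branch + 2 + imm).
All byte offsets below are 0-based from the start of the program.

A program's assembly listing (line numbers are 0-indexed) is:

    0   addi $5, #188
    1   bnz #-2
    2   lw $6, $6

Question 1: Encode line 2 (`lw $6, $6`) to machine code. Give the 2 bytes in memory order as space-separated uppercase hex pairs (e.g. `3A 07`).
C0 2E

L2: lw op=0x5:5|rd=6:3|rs=6:3|pad=0:5 ⇒ 0x2ec0 ⇒ little c0 2e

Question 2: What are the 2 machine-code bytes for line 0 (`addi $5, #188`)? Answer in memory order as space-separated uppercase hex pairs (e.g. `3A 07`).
line 0 (addi): pack op=0x6:5|rd=5:3|imm=188:8 = 0x35bc; little→ bc 35

BC 35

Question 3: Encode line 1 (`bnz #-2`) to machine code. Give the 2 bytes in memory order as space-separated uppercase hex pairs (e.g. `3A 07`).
1. bnz fields op=0x4:5|imm=-2:11 → word 27feh → fe 27

FE 27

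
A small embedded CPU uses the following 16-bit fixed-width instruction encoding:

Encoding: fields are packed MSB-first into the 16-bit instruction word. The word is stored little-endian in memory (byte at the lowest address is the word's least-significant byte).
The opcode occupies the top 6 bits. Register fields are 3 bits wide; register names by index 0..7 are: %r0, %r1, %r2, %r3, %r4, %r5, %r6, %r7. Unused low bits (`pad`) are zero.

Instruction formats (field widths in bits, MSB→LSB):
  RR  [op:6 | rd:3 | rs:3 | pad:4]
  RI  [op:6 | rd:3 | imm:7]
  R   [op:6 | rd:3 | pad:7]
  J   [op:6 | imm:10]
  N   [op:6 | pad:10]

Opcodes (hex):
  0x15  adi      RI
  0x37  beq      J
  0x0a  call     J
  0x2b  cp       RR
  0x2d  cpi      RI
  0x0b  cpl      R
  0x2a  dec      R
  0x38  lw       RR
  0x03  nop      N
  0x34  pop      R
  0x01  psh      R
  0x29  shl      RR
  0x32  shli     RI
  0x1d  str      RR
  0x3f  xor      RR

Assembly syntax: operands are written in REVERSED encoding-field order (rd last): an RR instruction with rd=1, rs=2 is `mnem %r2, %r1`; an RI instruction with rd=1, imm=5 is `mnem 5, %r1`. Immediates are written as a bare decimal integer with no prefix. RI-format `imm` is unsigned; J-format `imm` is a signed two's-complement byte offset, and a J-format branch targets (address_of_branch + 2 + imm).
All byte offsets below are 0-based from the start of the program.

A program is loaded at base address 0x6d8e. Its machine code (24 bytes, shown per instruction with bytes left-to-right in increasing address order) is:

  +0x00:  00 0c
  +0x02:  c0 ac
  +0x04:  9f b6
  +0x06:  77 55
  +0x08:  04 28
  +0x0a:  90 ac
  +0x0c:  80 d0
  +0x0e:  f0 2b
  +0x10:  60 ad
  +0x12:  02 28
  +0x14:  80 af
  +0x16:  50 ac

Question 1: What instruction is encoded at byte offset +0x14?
cp %r0, %r7

@+14  little-endian(80 af) = 0xaf80
  top 6b → 0x2b → cp [RR]
  [9:7] rd=7 = %r7
  [6:4] rs=0 = %r0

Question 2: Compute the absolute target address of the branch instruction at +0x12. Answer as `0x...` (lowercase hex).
0x6da4

[12] 02 28 → 0x2802
  opcode bits[15:10]=0xa: call/J
  [9:0] imm=2 = 2
  target = base 0x6d8e + off 0x12 + 2 + imm 2 = 0x6da4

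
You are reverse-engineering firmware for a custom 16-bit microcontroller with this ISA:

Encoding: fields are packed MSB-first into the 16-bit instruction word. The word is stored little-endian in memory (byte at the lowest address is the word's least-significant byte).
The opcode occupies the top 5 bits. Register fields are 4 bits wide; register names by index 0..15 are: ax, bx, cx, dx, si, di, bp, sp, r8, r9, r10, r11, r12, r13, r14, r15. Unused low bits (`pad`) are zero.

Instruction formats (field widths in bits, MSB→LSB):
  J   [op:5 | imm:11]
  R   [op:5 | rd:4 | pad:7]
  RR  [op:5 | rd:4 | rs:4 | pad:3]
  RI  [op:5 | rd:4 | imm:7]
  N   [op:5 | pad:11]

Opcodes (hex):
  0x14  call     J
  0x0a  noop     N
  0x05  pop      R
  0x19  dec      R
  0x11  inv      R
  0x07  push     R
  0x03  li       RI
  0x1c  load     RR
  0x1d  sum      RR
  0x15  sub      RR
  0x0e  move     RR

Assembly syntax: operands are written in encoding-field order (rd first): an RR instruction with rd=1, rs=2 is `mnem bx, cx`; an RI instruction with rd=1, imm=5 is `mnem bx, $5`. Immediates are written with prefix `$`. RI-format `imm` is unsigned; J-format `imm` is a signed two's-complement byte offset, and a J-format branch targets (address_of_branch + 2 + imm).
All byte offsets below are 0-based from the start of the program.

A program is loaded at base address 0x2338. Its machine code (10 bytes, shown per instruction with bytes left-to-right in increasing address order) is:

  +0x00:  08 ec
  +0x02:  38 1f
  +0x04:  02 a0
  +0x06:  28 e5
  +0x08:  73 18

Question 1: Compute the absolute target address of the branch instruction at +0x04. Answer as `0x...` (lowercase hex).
0x2340

@+04  little-endian(02 a0) = 0xa002
  opcode bits[15:11]=0x14: call/J
  imm: (w>>0)&0x7ff=0x2 → $2
  target = base 0x2338 + off 0x04 + 2 + imm 2 = 0x2340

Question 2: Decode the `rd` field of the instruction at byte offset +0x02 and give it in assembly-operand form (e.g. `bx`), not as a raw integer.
r14

[02] 38 1f → 0x1f38
  opcode bits[15:11]=0x3: li/RI
  rd: (w>>7)&0xf=0xe → r14
  imm: (w>>0)&0x7f=0x38 → $56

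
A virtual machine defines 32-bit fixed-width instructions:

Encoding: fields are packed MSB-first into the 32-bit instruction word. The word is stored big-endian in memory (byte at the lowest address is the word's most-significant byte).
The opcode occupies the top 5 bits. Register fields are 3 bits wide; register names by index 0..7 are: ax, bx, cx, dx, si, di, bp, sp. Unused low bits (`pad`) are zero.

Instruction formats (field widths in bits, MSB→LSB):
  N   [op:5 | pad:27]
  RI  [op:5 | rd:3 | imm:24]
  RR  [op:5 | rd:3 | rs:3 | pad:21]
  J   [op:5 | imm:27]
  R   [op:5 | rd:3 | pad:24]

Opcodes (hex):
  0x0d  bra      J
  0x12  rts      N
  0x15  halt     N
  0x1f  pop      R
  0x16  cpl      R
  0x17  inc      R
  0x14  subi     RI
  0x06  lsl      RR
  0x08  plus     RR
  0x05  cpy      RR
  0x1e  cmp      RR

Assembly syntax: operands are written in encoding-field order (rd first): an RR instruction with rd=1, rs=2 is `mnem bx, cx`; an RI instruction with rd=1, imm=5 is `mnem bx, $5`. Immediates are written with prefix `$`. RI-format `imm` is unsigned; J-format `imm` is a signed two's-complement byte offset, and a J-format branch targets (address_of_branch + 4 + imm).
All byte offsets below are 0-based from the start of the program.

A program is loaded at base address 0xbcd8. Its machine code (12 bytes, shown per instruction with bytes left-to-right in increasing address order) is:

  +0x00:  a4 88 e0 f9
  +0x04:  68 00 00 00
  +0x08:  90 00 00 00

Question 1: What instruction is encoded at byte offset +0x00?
off 0x00: read a4 88 e0 f9 as big → 0xa488e0f9
  op=0xa488e0f9>>27=0x14 ⇒ subi (RI)
  [26:24] rd=4 = si
  [23:0] imm=8970489 = $8970489

subi si, $8970489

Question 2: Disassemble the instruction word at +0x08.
rts

off 0x08: read 90 00 00 00 as big → 0x90000000
  op=0x90000000>>27=0x12 ⇒ rts (N)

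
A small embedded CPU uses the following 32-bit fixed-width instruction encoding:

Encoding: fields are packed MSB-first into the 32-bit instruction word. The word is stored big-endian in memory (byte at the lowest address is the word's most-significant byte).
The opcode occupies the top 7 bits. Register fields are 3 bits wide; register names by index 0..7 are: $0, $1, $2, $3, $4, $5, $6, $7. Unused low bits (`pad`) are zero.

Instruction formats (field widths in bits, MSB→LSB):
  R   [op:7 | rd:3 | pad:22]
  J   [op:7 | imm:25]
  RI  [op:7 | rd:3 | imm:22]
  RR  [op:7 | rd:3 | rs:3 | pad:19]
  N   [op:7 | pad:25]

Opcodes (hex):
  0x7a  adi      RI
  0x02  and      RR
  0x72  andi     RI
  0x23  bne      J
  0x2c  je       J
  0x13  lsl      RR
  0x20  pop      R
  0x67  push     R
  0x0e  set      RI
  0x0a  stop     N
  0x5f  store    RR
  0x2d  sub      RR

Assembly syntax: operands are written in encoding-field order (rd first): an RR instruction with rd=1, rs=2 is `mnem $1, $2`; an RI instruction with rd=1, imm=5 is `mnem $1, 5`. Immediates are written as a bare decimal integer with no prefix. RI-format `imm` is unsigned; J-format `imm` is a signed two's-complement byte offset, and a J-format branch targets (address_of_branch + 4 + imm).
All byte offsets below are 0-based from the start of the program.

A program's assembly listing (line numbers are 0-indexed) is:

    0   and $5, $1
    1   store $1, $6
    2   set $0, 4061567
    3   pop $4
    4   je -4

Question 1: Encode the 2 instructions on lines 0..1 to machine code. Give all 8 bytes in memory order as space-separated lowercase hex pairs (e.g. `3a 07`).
05 48 00 00 be 70 00 00

L0: and op=0x2:7|rd=5:3|rs=1:3|pad=0:19 ⇒ 0x05480000 ⇒ big 05 48 00 00
L1: store op=0x5f:7|rd=1:3|rs=6:3|pad=0:19 ⇒ 0xbe700000 ⇒ big be 70 00 00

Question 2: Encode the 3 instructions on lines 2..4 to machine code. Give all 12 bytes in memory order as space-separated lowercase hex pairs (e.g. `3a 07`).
1c 3d f9 7f 41 00 00 00 59 ff ff fc

2. set fields op=0xe:7|rd=0:3|imm=4061567:22 → word 1c3df97fh → 1c 3d f9 7f
3. pop fields op=0x20:7|rd=4:3|pad=0:22 → word 41000000h → 41 00 00 00
4. je fields op=0x2c:7|imm=-4:25 → word 59fffffch → 59 ff ff fc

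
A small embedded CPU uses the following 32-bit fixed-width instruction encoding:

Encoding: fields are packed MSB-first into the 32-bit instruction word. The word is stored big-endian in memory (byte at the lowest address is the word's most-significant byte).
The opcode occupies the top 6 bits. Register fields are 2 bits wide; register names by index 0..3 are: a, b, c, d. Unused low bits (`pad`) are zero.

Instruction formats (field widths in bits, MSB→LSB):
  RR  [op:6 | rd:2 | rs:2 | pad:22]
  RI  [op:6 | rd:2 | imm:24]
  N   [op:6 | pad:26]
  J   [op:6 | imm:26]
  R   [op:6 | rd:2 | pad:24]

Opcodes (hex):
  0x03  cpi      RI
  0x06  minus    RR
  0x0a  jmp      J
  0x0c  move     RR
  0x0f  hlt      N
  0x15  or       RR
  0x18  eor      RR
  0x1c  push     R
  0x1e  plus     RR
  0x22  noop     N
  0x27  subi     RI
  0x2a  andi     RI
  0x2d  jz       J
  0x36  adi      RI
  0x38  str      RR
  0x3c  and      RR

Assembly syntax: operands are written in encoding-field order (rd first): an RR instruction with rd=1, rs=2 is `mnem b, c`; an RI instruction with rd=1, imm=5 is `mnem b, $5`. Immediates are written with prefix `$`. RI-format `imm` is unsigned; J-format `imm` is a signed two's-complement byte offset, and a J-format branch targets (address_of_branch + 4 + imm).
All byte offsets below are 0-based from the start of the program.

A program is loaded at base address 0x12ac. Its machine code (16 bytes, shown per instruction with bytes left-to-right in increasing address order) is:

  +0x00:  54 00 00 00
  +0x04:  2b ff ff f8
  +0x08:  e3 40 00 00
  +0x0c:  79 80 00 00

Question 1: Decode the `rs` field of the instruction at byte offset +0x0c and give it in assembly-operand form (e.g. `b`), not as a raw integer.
c

+0x0c: 79 80 00 00 ⇒ word 0x79800000 (big)
  top 6b → 0x1e → plus [RR]
  rd: (w>>24)&0x3=0x1 → b
  rs: (w>>22)&0x3=0x2 → c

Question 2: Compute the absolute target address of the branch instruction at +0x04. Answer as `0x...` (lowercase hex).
@+04  big-endian(2b ff ff f8) = 0x2bfffff8
  opcode bits[31:26]=0xa: jmp/J
  imm@[25:0]=0x3fffff8 (s26→-8) ⇒ $-8
  target = base 0x12ac + off 0x04 + 4 + imm -8 = 0x12ac

0x12ac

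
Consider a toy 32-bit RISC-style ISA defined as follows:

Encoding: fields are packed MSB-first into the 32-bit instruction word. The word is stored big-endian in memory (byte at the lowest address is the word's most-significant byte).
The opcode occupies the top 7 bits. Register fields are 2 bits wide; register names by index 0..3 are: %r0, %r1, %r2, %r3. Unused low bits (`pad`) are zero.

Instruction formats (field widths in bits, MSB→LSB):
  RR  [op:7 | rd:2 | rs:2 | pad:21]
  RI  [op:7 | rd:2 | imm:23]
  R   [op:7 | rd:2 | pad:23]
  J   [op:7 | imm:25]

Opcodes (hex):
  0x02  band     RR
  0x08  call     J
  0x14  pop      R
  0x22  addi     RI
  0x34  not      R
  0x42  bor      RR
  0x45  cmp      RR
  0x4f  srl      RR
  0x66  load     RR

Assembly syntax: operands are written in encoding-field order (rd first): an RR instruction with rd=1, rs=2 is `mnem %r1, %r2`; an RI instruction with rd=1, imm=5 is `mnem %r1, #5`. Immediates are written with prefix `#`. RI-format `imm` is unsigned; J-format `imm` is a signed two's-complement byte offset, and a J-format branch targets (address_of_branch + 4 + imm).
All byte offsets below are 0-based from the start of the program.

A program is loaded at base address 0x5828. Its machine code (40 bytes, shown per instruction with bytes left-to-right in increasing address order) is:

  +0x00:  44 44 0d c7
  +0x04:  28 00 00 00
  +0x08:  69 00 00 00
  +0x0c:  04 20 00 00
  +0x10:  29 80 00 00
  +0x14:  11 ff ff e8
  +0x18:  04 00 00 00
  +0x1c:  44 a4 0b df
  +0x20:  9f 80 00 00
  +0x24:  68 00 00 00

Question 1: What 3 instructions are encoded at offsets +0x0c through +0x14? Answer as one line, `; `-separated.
band %r0, %r1; pop %r3; call #-24

+0x0c: 04 20 00 00 ⇒ word 0x04200000 (big)
  op=0x04200000>>25=0x2 ⇒ band (RR)
  rd: (w>>23)&0x3=0x0 → %r0
  rs: (w>>21)&0x3=0x1 → %r1
+0x10: 29 80 00 00 ⇒ word 0x29800000 (big)
  op=0x29800000>>25=0x14 ⇒ pop (R)
  rd: (w>>23)&0x3=0x3 → %r3
+0x14: 11 ff ff e8 ⇒ word 0x11ffffe8 (big)
  op=0x11ffffe8>>25=0x8 ⇒ call (J)
  imm: (w>>0)&0x1ffffff=0x1ffffe8 (s25→-24) → #-24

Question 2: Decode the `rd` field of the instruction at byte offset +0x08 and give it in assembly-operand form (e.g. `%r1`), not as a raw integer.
%r2

[08] 69 00 00 00 → 0x69000000
  op=0x69000000>>25=0x34 ⇒ not (R)
  [24:23] rd=2 = %r2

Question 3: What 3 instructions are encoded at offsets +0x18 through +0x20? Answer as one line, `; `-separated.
band %r0, %r0; addi %r1, #2362335; srl %r3, %r0

@+18  big-endian(04 00 00 00) = 0x04000000
  op=0x04000000>>25=0x2 ⇒ band (RR)
  [24:23] rd=0 = %r0
  [22:21] rs=0 = %r0
@+1c  big-endian(44 a4 0b df) = 0x44a40bdf
  op=0x44a40bdf>>25=0x22 ⇒ addi (RI)
  [24:23] rd=1 = %r1
  [22:0] imm=2362335 = #2362335
@+20  big-endian(9f 80 00 00) = 0x9f800000
  op=0x9f800000>>25=0x4f ⇒ srl (RR)
  [24:23] rd=3 = %r3
  [22:21] rs=0 = %r0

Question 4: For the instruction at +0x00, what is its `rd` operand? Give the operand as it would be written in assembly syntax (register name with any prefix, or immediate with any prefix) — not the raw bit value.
%r0

+0x00: 44 44 0d c7 ⇒ word 0x44440dc7 (big)
  opcode bits[31:25]=0x22: addi/RI
  rd: (w>>23)&0x3=0x0 → %r0
  imm: (w>>0)&0x7fffff=0x440dc7 → #4459975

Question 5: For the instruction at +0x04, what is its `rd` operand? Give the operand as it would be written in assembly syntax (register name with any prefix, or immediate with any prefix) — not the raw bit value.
off 0x04: read 28 00 00 00 as big → 0x28000000
  op=0x28000000>>25=0x14 ⇒ pop (R)
  [24:23] rd=0 = %r0

%r0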